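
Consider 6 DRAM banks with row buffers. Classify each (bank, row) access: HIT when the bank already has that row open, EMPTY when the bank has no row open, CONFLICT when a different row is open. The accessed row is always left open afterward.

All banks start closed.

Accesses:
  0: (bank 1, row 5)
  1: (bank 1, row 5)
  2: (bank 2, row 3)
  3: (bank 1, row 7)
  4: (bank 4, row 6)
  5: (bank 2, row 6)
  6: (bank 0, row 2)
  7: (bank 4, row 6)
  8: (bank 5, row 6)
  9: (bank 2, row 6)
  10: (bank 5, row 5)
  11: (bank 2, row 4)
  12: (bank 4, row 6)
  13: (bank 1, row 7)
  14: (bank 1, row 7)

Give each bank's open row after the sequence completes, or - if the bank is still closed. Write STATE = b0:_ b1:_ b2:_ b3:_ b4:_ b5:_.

step 0: bank1 None->5 [EMPTY]
step 1: bank1 5->5 [HIT]
step 2: bank2 None->3 [EMPTY]
step 3: bank1 5->7 [CONFLICT]
step 4: bank4 None->6 [EMPTY]
step 5: bank2 3->6 [CONFLICT]
step 6: bank0 None->2 [EMPTY]
step 7: bank4 6->6 [HIT]
step 8: bank5 None->6 [EMPTY]
step 9: bank2 6->6 [HIT]
step 10: bank5 6->5 [CONFLICT]
step 11: bank2 6->4 [CONFLICT]
step 12: bank4 6->6 [HIT]
step 13: bank1 7->7 [HIT]
step 14: bank1 7->7 [HIT]

STATE = b0:2 b1:7 b2:4 b3:- b4:6 b5:5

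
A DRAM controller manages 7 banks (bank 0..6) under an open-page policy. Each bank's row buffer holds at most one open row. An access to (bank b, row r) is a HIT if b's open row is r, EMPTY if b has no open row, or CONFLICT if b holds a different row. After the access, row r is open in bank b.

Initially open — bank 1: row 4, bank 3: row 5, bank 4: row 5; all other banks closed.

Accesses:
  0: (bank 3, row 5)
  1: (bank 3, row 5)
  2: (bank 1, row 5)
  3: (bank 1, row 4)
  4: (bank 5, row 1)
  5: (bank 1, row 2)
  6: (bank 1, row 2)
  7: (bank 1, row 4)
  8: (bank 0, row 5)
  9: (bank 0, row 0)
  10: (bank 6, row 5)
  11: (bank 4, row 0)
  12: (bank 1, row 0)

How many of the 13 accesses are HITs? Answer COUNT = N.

COUNT = 3

  [0] b3 r5: had r5 ⇒ H
  [1] b3 r5: had r5 ⇒ H
  [2] b1 r5: had r4 ⇒ C
  [3] b1 r4: had r5 ⇒ C
  [4] b5 r1: no row ⇒ E
  [5] b1 r2: had r4 ⇒ C
  [6] b1 r2: had r2 ⇒ H
  [7] b1 r4: had r2 ⇒ C
  [8] b0 r5: no row ⇒ E
  [9] b0 r0: had r5 ⇒ C
  [10] b6 r5: no row ⇒ E
  [11] b4 r0: had r5 ⇒ C
  [12] b1 r0: had r4 ⇒ C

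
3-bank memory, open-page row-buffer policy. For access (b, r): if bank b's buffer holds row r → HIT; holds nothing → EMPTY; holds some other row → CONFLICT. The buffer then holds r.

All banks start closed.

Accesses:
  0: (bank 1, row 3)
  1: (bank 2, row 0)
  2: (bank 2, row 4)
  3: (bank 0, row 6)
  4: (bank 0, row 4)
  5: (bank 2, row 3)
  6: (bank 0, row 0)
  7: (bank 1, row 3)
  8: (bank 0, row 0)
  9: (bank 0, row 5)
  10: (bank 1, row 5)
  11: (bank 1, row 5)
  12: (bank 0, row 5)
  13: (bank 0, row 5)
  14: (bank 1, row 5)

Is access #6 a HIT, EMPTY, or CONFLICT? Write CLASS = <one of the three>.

CLASS = CONFLICT

#0 (1,3) E
#1 (2,0) E
#2 (2,4) C  (was 0)
#3 (0,6) E
#4 (0,4) C  (was 6)
#5 (2,3) C  (was 4)
#6 (0,0) C  (was 4)
#7 (1,3) H  (was 3)
#8 (0,0) H  (was 0)
#9 (0,5) C  (was 0)
#10 (1,5) C  (was 3)
#11 (1,5) H  (was 5)
#12 (0,5) H  (was 5)
#13 (0,5) H  (was 5)
#14 (1,5) H  (was 5)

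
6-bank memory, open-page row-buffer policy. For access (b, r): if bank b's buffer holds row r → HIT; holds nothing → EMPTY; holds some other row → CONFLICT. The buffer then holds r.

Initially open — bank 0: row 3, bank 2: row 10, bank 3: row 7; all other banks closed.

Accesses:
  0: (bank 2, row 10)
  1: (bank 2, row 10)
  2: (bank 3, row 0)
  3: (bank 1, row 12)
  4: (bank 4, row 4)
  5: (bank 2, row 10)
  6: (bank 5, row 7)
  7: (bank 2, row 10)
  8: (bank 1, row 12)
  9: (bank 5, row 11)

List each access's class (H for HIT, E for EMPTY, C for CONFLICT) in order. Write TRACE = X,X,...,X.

0: bank 2 row 10 — prev 10 → HIT
1: bank 2 row 10 — prev 10 → HIT
2: bank 3 row 0 — prev 7 → CONFLICT
3: bank 1 row 12 — prev None → EMPTY
4: bank 4 row 4 — prev None → EMPTY
5: bank 2 row 10 — prev 10 → HIT
6: bank 5 row 7 — prev None → EMPTY
7: bank 2 row 10 — prev 10 → HIT
8: bank 1 row 12 — prev 12 → HIT
9: bank 5 row 11 — prev 7 → CONFLICT

TRACE = H,H,C,E,E,H,E,H,H,C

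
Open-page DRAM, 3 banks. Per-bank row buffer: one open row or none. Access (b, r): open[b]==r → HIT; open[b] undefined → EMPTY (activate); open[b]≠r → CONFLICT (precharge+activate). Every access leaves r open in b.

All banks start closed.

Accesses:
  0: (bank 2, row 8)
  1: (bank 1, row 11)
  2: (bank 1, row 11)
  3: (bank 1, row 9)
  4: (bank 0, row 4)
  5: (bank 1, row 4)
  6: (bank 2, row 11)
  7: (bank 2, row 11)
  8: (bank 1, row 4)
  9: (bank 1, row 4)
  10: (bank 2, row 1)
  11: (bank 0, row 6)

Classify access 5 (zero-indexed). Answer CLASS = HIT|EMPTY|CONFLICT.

#0 (2,8) E
#1 (1,11) E
#2 (1,11) H  (was 11)
#3 (1,9) C  (was 11)
#4 (0,4) E
#5 (1,4) C  (was 9)
#6 (2,11) C  (was 8)
#7 (2,11) H  (was 11)
#8 (1,4) H  (was 4)
#9 (1,4) H  (was 4)
#10 (2,1) C  (was 11)
#11 (0,6) C  (was 4)

CLASS = CONFLICT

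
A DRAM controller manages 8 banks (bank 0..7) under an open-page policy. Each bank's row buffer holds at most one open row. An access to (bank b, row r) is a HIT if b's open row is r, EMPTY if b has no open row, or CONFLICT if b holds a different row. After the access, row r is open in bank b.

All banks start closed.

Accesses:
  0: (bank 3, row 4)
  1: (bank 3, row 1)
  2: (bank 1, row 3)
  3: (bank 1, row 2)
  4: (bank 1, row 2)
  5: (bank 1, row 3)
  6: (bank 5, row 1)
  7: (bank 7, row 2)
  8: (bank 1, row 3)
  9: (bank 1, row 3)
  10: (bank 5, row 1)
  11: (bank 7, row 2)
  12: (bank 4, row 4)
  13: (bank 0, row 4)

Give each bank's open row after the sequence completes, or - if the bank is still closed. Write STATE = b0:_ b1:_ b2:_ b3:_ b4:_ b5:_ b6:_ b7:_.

STATE = b0:4 b1:3 b2:- b3:1 b4:4 b5:1 b6:- b7:2

step 0: bank3 None->4 [EMPTY]
step 1: bank3 4->1 [CONFLICT]
step 2: bank1 None->3 [EMPTY]
step 3: bank1 3->2 [CONFLICT]
step 4: bank1 2->2 [HIT]
step 5: bank1 2->3 [CONFLICT]
step 6: bank5 None->1 [EMPTY]
step 7: bank7 None->2 [EMPTY]
step 8: bank1 3->3 [HIT]
step 9: bank1 3->3 [HIT]
step 10: bank5 1->1 [HIT]
step 11: bank7 2->2 [HIT]
step 12: bank4 None->4 [EMPTY]
step 13: bank0 None->4 [EMPTY]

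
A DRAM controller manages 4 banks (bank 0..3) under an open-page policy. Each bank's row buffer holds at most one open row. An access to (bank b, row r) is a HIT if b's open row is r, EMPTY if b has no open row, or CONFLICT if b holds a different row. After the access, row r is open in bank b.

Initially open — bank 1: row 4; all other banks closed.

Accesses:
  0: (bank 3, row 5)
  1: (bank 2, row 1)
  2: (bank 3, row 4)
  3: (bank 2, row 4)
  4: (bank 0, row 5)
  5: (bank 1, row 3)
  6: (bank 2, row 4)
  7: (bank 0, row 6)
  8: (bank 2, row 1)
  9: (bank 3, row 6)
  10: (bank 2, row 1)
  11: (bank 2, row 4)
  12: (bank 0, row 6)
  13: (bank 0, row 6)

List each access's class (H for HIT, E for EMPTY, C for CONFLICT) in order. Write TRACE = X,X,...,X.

  [0] b3 r5: no row ⇒ E
  [1] b2 r1: no row ⇒ E
  [2] b3 r4: had r5 ⇒ C
  [3] b2 r4: had r1 ⇒ C
  [4] b0 r5: no row ⇒ E
  [5] b1 r3: had r4 ⇒ C
  [6] b2 r4: had r4 ⇒ H
  [7] b0 r6: had r5 ⇒ C
  [8] b2 r1: had r4 ⇒ C
  [9] b3 r6: had r4 ⇒ C
  [10] b2 r1: had r1 ⇒ H
  [11] b2 r4: had r1 ⇒ C
  [12] b0 r6: had r6 ⇒ H
  [13] b0 r6: had r6 ⇒ H

TRACE = E,E,C,C,E,C,H,C,C,C,H,C,H,H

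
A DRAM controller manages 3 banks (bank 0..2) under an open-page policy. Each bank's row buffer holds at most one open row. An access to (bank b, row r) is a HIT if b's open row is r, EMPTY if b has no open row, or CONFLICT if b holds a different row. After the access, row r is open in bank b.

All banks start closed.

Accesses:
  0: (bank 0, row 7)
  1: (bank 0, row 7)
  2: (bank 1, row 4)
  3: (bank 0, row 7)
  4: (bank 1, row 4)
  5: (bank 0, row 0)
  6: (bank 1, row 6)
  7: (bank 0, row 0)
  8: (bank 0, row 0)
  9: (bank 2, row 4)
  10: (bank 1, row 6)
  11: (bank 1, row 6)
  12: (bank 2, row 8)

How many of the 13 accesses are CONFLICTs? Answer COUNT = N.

#0 (0,7) E
#1 (0,7) H  (was 7)
#2 (1,4) E
#3 (0,7) H  (was 7)
#4 (1,4) H  (was 4)
#5 (0,0) C  (was 7)
#6 (1,6) C  (was 4)
#7 (0,0) H  (was 0)
#8 (0,0) H  (was 0)
#9 (2,4) E
#10 (1,6) H  (was 6)
#11 (1,6) H  (was 6)
#12 (2,8) C  (was 4)

COUNT = 3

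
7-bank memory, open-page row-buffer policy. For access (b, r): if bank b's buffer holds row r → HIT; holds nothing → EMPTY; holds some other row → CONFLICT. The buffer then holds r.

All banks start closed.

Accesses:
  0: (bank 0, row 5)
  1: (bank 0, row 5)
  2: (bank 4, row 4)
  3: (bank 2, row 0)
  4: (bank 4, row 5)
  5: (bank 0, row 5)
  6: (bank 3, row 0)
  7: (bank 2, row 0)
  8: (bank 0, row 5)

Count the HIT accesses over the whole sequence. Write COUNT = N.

step 0: bank0 None->5 [EMPTY]
step 1: bank0 5->5 [HIT]
step 2: bank4 None->4 [EMPTY]
step 3: bank2 None->0 [EMPTY]
step 4: bank4 4->5 [CONFLICT]
step 5: bank0 5->5 [HIT]
step 6: bank3 None->0 [EMPTY]
step 7: bank2 0->0 [HIT]
step 8: bank0 5->5 [HIT]

COUNT = 4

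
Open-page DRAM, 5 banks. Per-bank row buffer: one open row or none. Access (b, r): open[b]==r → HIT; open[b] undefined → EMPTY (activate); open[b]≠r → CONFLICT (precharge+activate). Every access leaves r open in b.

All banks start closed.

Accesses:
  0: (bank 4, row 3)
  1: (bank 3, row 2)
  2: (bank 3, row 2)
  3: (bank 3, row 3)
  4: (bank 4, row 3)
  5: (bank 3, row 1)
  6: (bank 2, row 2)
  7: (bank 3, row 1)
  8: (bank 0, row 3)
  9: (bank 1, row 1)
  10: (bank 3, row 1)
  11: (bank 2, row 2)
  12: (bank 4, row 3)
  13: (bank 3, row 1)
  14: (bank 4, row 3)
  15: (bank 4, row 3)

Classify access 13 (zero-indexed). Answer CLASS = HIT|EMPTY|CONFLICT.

CLASS = HIT

#0 (4,3) E
#1 (3,2) E
#2 (3,2) H  (was 2)
#3 (3,3) C  (was 2)
#4 (4,3) H  (was 3)
#5 (3,1) C  (was 3)
#6 (2,2) E
#7 (3,1) H  (was 1)
#8 (0,3) E
#9 (1,1) E
#10 (3,1) H  (was 1)
#11 (2,2) H  (was 2)
#12 (4,3) H  (was 3)
#13 (3,1) H  (was 1)
#14 (4,3) H  (was 3)
#15 (4,3) H  (was 3)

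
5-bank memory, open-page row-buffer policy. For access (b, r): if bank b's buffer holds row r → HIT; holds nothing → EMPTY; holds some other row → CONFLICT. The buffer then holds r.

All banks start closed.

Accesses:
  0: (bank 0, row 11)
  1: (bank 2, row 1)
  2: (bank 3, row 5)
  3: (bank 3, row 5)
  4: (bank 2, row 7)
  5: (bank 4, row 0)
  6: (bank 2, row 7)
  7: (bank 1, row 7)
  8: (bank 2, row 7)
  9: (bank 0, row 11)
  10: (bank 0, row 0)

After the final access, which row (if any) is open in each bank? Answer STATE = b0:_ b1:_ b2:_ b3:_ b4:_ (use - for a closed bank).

0: bank 0 row 11 — prev None → EMPTY
1: bank 2 row 1 — prev None → EMPTY
2: bank 3 row 5 — prev None → EMPTY
3: bank 3 row 5 — prev 5 → HIT
4: bank 2 row 7 — prev 1 → CONFLICT
5: bank 4 row 0 — prev None → EMPTY
6: bank 2 row 7 — prev 7 → HIT
7: bank 1 row 7 — prev None → EMPTY
8: bank 2 row 7 — prev 7 → HIT
9: bank 0 row 11 — prev 11 → HIT
10: bank 0 row 0 — prev 11 → CONFLICT

STATE = b0:0 b1:7 b2:7 b3:5 b4:0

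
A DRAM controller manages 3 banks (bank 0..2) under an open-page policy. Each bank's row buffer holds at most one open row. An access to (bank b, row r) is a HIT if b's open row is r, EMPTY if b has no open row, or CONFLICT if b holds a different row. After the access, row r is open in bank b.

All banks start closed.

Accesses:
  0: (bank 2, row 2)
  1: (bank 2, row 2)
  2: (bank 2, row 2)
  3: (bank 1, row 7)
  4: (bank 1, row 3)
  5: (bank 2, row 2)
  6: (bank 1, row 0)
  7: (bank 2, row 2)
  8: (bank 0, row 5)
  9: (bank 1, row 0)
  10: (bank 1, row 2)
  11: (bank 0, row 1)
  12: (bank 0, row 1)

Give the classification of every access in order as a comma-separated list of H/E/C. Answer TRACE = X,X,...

#0 (2,2) E
#1 (2,2) H  (was 2)
#2 (2,2) H  (was 2)
#3 (1,7) E
#4 (1,3) C  (was 7)
#5 (2,2) H  (was 2)
#6 (1,0) C  (was 3)
#7 (2,2) H  (was 2)
#8 (0,5) E
#9 (1,0) H  (was 0)
#10 (1,2) C  (was 0)
#11 (0,1) C  (was 5)
#12 (0,1) H  (was 1)

TRACE = E,H,H,E,C,H,C,H,E,H,C,C,H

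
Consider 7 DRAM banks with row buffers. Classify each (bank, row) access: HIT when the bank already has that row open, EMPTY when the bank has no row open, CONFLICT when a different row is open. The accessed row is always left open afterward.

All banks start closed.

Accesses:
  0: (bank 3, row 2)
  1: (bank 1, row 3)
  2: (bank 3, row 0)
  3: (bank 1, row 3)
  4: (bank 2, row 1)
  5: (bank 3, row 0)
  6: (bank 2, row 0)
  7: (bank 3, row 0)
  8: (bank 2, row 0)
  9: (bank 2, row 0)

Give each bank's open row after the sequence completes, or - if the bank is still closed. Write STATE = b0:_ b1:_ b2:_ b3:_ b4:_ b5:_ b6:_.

  [0] b3 r2: no row ⇒ E
  [1] b1 r3: no row ⇒ E
  [2] b3 r0: had r2 ⇒ C
  [3] b1 r3: had r3 ⇒ H
  [4] b2 r1: no row ⇒ E
  [5] b3 r0: had r0 ⇒ H
  [6] b2 r0: had r1 ⇒ C
  [7] b3 r0: had r0 ⇒ H
  [8] b2 r0: had r0 ⇒ H
  [9] b2 r0: had r0 ⇒ H

STATE = b0:- b1:3 b2:0 b3:0 b4:- b5:- b6:-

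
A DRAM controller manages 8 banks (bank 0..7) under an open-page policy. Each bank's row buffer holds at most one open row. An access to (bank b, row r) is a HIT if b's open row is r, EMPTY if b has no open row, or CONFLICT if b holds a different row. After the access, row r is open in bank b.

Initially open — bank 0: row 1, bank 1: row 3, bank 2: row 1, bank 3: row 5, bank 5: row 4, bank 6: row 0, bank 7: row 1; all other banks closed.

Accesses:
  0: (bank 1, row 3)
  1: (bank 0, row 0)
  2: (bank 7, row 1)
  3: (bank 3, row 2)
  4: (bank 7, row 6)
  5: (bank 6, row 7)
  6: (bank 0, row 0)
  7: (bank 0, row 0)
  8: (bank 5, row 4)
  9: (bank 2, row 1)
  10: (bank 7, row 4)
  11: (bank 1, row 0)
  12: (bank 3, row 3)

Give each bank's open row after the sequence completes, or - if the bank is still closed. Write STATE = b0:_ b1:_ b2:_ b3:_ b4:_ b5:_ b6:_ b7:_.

  [0] b1 r3: had r3 ⇒ H
  [1] b0 r0: had r1 ⇒ C
  [2] b7 r1: had r1 ⇒ H
  [3] b3 r2: had r5 ⇒ C
  [4] b7 r6: had r1 ⇒ C
  [5] b6 r7: had r0 ⇒ C
  [6] b0 r0: had r0 ⇒ H
  [7] b0 r0: had r0 ⇒ H
  [8] b5 r4: had r4 ⇒ H
  [9] b2 r1: had r1 ⇒ H
  [10] b7 r4: had r6 ⇒ C
  [11] b1 r0: had r3 ⇒ C
  [12] b3 r3: had r2 ⇒ C

STATE = b0:0 b1:0 b2:1 b3:3 b4:- b5:4 b6:7 b7:4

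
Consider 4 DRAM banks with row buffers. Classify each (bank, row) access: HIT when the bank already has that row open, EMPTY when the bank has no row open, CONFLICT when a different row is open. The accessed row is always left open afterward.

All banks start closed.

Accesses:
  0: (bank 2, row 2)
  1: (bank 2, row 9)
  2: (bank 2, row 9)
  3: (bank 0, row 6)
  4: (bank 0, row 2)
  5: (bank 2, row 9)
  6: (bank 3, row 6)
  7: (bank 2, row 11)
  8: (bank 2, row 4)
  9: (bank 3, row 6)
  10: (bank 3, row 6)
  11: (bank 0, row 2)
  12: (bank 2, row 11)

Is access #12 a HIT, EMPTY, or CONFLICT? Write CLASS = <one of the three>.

CLASS = CONFLICT

step 0: bank2 None->2 [EMPTY]
step 1: bank2 2->9 [CONFLICT]
step 2: bank2 9->9 [HIT]
step 3: bank0 None->6 [EMPTY]
step 4: bank0 6->2 [CONFLICT]
step 5: bank2 9->9 [HIT]
step 6: bank3 None->6 [EMPTY]
step 7: bank2 9->11 [CONFLICT]
step 8: bank2 11->4 [CONFLICT]
step 9: bank3 6->6 [HIT]
step 10: bank3 6->6 [HIT]
step 11: bank0 2->2 [HIT]
step 12: bank2 4->11 [CONFLICT]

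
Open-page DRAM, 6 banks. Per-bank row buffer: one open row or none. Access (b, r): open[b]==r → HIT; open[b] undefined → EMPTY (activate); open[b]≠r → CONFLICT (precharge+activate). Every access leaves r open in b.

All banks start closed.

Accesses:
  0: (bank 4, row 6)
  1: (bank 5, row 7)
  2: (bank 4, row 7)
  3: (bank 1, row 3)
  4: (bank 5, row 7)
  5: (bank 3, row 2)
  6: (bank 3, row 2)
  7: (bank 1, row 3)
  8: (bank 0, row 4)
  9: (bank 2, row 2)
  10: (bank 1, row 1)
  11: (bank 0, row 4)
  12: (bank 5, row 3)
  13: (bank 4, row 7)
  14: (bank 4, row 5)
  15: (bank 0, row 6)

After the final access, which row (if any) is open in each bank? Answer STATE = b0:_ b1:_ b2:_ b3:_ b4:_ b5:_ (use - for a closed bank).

step 0: bank4 None->6 [EMPTY]
step 1: bank5 None->7 [EMPTY]
step 2: bank4 6->7 [CONFLICT]
step 3: bank1 None->3 [EMPTY]
step 4: bank5 7->7 [HIT]
step 5: bank3 None->2 [EMPTY]
step 6: bank3 2->2 [HIT]
step 7: bank1 3->3 [HIT]
step 8: bank0 None->4 [EMPTY]
step 9: bank2 None->2 [EMPTY]
step 10: bank1 3->1 [CONFLICT]
step 11: bank0 4->4 [HIT]
step 12: bank5 7->3 [CONFLICT]
step 13: bank4 7->7 [HIT]
step 14: bank4 7->5 [CONFLICT]
step 15: bank0 4->6 [CONFLICT]

STATE = b0:6 b1:1 b2:2 b3:2 b4:5 b5:3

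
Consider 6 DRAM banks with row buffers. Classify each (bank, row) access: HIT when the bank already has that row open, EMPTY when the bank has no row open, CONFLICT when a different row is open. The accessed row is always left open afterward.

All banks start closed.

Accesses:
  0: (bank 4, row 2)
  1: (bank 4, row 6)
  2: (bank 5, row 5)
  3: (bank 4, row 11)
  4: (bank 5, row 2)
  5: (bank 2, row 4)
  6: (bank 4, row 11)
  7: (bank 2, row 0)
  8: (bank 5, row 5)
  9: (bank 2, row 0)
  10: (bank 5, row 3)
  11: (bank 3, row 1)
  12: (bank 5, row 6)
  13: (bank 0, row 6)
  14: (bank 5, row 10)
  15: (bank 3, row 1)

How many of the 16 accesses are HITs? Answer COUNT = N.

COUNT = 3

step 0: bank4 None->2 [EMPTY]
step 1: bank4 2->6 [CONFLICT]
step 2: bank5 None->5 [EMPTY]
step 3: bank4 6->11 [CONFLICT]
step 4: bank5 5->2 [CONFLICT]
step 5: bank2 None->4 [EMPTY]
step 6: bank4 11->11 [HIT]
step 7: bank2 4->0 [CONFLICT]
step 8: bank5 2->5 [CONFLICT]
step 9: bank2 0->0 [HIT]
step 10: bank5 5->3 [CONFLICT]
step 11: bank3 None->1 [EMPTY]
step 12: bank5 3->6 [CONFLICT]
step 13: bank0 None->6 [EMPTY]
step 14: bank5 6->10 [CONFLICT]
step 15: bank3 1->1 [HIT]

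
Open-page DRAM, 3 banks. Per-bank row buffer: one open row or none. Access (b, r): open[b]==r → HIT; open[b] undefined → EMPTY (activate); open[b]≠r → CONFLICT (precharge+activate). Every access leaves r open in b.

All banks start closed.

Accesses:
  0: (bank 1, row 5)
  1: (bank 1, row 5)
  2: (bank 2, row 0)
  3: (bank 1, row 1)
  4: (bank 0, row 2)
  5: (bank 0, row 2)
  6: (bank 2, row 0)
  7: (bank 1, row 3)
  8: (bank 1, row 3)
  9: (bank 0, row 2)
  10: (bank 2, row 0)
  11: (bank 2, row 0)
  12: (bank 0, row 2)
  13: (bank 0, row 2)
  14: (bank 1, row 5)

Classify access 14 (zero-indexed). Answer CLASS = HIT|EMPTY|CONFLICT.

  [0] b1 r5: no row ⇒ E
  [1] b1 r5: had r5 ⇒ H
  [2] b2 r0: no row ⇒ E
  [3] b1 r1: had r5 ⇒ C
  [4] b0 r2: no row ⇒ E
  [5] b0 r2: had r2 ⇒ H
  [6] b2 r0: had r0 ⇒ H
  [7] b1 r3: had r1 ⇒ C
  [8] b1 r3: had r3 ⇒ H
  [9] b0 r2: had r2 ⇒ H
  [10] b2 r0: had r0 ⇒ H
  [11] b2 r0: had r0 ⇒ H
  [12] b0 r2: had r2 ⇒ H
  [13] b0 r2: had r2 ⇒ H
  [14] b1 r5: had r3 ⇒ C

CLASS = CONFLICT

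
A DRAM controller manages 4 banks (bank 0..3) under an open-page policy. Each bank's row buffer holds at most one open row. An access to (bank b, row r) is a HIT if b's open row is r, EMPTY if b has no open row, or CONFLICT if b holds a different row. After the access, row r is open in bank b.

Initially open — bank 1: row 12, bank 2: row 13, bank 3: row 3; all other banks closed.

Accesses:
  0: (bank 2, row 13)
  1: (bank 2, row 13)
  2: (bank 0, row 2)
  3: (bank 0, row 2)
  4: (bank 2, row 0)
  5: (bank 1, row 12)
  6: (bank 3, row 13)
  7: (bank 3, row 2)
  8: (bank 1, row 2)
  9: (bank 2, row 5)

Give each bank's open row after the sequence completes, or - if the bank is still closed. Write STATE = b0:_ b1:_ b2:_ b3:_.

#0 (2,13) H  (was 13)
#1 (2,13) H  (was 13)
#2 (0,2) E
#3 (0,2) H  (was 2)
#4 (2,0) C  (was 13)
#5 (1,12) H  (was 12)
#6 (3,13) C  (was 3)
#7 (3,2) C  (was 13)
#8 (1,2) C  (was 12)
#9 (2,5) C  (was 0)

STATE = b0:2 b1:2 b2:5 b3:2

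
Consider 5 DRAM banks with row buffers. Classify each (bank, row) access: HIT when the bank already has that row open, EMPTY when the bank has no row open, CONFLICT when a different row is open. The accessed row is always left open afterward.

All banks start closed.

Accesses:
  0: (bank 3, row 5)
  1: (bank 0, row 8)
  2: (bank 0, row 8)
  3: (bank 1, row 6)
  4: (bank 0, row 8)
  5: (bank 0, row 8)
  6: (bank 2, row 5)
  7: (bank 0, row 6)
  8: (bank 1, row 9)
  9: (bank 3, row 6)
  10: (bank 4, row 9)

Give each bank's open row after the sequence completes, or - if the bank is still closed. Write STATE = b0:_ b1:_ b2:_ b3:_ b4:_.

STATE = b0:6 b1:9 b2:5 b3:6 b4:9

0: bank 3 row 5 — prev None → EMPTY
1: bank 0 row 8 — prev None → EMPTY
2: bank 0 row 8 — prev 8 → HIT
3: bank 1 row 6 — prev None → EMPTY
4: bank 0 row 8 — prev 8 → HIT
5: bank 0 row 8 — prev 8 → HIT
6: bank 2 row 5 — prev None → EMPTY
7: bank 0 row 6 — prev 8 → CONFLICT
8: bank 1 row 9 — prev 6 → CONFLICT
9: bank 3 row 6 — prev 5 → CONFLICT
10: bank 4 row 9 — prev None → EMPTY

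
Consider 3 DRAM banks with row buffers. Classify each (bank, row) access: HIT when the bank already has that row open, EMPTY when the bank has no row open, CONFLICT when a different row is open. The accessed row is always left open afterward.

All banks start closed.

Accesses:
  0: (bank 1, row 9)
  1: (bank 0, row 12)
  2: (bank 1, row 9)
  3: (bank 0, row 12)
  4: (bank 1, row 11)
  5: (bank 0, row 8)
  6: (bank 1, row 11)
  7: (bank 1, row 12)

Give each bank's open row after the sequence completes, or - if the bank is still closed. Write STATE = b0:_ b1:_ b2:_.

step 0: bank1 None->9 [EMPTY]
step 1: bank0 None->12 [EMPTY]
step 2: bank1 9->9 [HIT]
step 3: bank0 12->12 [HIT]
step 4: bank1 9->11 [CONFLICT]
step 5: bank0 12->8 [CONFLICT]
step 6: bank1 11->11 [HIT]
step 7: bank1 11->12 [CONFLICT]

STATE = b0:8 b1:12 b2:-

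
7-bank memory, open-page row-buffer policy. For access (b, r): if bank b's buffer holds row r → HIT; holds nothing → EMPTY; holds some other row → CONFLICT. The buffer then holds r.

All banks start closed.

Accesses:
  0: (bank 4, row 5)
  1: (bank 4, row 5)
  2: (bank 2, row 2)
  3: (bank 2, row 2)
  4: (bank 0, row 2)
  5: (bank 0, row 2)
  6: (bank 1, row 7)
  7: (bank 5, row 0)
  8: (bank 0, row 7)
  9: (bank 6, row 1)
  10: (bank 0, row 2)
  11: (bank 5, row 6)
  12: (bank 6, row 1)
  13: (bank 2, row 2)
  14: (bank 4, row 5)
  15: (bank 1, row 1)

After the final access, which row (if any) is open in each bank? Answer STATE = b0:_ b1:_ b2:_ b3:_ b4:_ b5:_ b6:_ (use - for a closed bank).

0: bank 4 row 5 — prev None → EMPTY
1: bank 4 row 5 — prev 5 → HIT
2: bank 2 row 2 — prev None → EMPTY
3: bank 2 row 2 — prev 2 → HIT
4: bank 0 row 2 — prev None → EMPTY
5: bank 0 row 2 — prev 2 → HIT
6: bank 1 row 7 — prev None → EMPTY
7: bank 5 row 0 — prev None → EMPTY
8: bank 0 row 7 — prev 2 → CONFLICT
9: bank 6 row 1 — prev None → EMPTY
10: bank 0 row 2 — prev 7 → CONFLICT
11: bank 5 row 6 — prev 0 → CONFLICT
12: bank 6 row 1 — prev 1 → HIT
13: bank 2 row 2 — prev 2 → HIT
14: bank 4 row 5 — prev 5 → HIT
15: bank 1 row 1 — prev 7 → CONFLICT

STATE = b0:2 b1:1 b2:2 b3:- b4:5 b5:6 b6:1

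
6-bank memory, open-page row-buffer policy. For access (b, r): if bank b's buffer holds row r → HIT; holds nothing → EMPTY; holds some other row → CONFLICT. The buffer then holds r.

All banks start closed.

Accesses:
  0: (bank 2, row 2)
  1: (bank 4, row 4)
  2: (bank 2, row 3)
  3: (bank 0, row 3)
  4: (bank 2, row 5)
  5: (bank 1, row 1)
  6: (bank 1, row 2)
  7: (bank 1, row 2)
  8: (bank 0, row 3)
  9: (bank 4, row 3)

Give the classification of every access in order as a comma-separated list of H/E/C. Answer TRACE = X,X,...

  [0] b2 r2: no row ⇒ E
  [1] b4 r4: no row ⇒ E
  [2] b2 r3: had r2 ⇒ C
  [3] b0 r3: no row ⇒ E
  [4] b2 r5: had r3 ⇒ C
  [5] b1 r1: no row ⇒ E
  [6] b1 r2: had r1 ⇒ C
  [7] b1 r2: had r2 ⇒ H
  [8] b0 r3: had r3 ⇒ H
  [9] b4 r3: had r4 ⇒ C

TRACE = E,E,C,E,C,E,C,H,H,C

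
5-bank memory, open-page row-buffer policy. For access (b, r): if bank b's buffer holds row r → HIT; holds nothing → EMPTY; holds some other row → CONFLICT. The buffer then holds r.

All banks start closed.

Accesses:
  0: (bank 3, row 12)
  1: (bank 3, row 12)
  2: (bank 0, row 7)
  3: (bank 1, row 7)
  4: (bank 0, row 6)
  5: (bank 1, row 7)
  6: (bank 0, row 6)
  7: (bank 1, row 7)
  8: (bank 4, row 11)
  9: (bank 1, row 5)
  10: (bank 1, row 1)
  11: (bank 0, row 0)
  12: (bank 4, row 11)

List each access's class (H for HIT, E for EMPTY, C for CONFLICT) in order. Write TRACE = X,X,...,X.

TRACE = E,H,E,E,C,H,H,H,E,C,C,C,H

  [0] b3 r12: no row ⇒ E
  [1] b3 r12: had r12 ⇒ H
  [2] b0 r7: no row ⇒ E
  [3] b1 r7: no row ⇒ E
  [4] b0 r6: had r7 ⇒ C
  [5] b1 r7: had r7 ⇒ H
  [6] b0 r6: had r6 ⇒ H
  [7] b1 r7: had r7 ⇒ H
  [8] b4 r11: no row ⇒ E
  [9] b1 r5: had r7 ⇒ C
  [10] b1 r1: had r5 ⇒ C
  [11] b0 r0: had r6 ⇒ C
  [12] b4 r11: had r11 ⇒ H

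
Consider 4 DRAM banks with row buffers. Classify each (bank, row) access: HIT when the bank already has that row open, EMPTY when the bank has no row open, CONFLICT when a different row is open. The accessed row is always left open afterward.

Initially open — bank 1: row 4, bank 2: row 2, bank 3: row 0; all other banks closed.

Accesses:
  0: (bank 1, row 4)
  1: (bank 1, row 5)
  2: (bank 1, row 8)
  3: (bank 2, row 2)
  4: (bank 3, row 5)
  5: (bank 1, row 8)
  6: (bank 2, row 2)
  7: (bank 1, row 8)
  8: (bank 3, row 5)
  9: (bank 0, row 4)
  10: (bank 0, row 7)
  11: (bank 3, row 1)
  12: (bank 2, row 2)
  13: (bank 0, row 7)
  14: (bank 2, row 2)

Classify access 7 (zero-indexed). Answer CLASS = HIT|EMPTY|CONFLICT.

CLASS = HIT

#0 (1,4) H  (was 4)
#1 (1,5) C  (was 4)
#2 (1,8) C  (was 5)
#3 (2,2) H  (was 2)
#4 (3,5) C  (was 0)
#5 (1,8) H  (was 8)
#6 (2,2) H  (was 2)
#7 (1,8) H  (was 8)
#8 (3,5) H  (was 5)
#9 (0,4) E
#10 (0,7) C  (was 4)
#11 (3,1) C  (was 5)
#12 (2,2) H  (was 2)
#13 (0,7) H  (was 7)
#14 (2,2) H  (was 2)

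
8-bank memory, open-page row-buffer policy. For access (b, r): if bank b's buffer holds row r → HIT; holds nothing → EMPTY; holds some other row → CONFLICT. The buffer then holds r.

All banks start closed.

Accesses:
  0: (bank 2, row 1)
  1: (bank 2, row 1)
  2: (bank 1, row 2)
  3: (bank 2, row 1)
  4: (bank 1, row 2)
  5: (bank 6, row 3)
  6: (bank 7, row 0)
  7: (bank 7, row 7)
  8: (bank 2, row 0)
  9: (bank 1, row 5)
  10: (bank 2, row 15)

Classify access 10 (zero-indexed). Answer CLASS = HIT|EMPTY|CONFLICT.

CLASS = CONFLICT

#0 (2,1) E
#1 (2,1) H  (was 1)
#2 (1,2) E
#3 (2,1) H  (was 1)
#4 (1,2) H  (was 2)
#5 (6,3) E
#6 (7,0) E
#7 (7,7) C  (was 0)
#8 (2,0) C  (was 1)
#9 (1,5) C  (was 2)
#10 (2,15) C  (was 0)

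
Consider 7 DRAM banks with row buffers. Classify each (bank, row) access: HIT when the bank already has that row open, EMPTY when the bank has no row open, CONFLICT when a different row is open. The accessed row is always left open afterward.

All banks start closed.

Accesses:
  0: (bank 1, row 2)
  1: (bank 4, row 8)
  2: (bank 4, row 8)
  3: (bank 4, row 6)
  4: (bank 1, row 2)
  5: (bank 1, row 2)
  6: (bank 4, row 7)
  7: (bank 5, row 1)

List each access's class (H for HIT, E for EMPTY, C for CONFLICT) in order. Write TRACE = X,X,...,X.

TRACE = E,E,H,C,H,H,C,E

  [0] b1 r2: no row ⇒ E
  [1] b4 r8: no row ⇒ E
  [2] b4 r8: had r8 ⇒ H
  [3] b4 r6: had r8 ⇒ C
  [4] b1 r2: had r2 ⇒ H
  [5] b1 r2: had r2 ⇒ H
  [6] b4 r7: had r6 ⇒ C
  [7] b5 r1: no row ⇒ E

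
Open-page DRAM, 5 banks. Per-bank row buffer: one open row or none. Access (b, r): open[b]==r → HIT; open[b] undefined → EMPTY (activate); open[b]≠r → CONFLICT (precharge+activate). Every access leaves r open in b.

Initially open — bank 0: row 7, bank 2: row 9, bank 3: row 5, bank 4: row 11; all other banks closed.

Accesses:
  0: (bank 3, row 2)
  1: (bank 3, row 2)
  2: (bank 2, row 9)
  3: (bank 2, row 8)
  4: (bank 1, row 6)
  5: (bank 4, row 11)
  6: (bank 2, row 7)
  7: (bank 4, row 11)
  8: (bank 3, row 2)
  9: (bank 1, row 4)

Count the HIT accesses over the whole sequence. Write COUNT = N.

COUNT = 5

0: bank 3 row 2 — prev 5 → CONFLICT
1: bank 3 row 2 — prev 2 → HIT
2: bank 2 row 9 — prev 9 → HIT
3: bank 2 row 8 — prev 9 → CONFLICT
4: bank 1 row 6 — prev None → EMPTY
5: bank 4 row 11 — prev 11 → HIT
6: bank 2 row 7 — prev 8 → CONFLICT
7: bank 4 row 11 — prev 11 → HIT
8: bank 3 row 2 — prev 2 → HIT
9: bank 1 row 4 — prev 6 → CONFLICT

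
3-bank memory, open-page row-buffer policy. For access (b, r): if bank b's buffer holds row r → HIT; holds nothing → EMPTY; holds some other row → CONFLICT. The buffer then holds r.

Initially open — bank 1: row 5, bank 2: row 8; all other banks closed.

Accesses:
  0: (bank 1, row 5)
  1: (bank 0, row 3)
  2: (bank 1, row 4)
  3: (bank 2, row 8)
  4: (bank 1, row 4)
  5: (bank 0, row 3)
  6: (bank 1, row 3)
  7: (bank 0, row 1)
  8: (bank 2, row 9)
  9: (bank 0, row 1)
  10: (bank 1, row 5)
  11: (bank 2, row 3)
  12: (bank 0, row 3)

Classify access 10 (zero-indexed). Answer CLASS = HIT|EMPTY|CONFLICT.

CLASS = CONFLICT

#0 (1,5) H  (was 5)
#1 (0,3) E
#2 (1,4) C  (was 5)
#3 (2,8) H  (was 8)
#4 (1,4) H  (was 4)
#5 (0,3) H  (was 3)
#6 (1,3) C  (was 4)
#7 (0,1) C  (was 3)
#8 (2,9) C  (was 8)
#9 (0,1) H  (was 1)
#10 (1,5) C  (was 3)
#11 (2,3) C  (was 9)
#12 (0,3) C  (was 1)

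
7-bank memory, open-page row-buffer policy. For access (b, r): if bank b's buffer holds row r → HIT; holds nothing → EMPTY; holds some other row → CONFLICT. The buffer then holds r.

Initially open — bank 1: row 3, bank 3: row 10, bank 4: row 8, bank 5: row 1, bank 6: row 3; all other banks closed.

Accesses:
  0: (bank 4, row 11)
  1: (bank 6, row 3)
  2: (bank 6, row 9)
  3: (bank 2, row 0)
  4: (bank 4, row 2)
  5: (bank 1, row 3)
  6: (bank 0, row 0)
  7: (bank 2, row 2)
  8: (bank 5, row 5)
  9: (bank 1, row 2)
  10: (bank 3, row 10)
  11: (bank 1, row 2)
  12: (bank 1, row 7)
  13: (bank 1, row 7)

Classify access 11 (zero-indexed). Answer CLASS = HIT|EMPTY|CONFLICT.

CLASS = HIT

#0 (4,11) C  (was 8)
#1 (6,3) H  (was 3)
#2 (6,9) C  (was 3)
#3 (2,0) E
#4 (4,2) C  (was 11)
#5 (1,3) H  (was 3)
#6 (0,0) E
#7 (2,2) C  (was 0)
#8 (5,5) C  (was 1)
#9 (1,2) C  (was 3)
#10 (3,10) H  (was 10)
#11 (1,2) H  (was 2)
#12 (1,7) C  (was 2)
#13 (1,7) H  (was 7)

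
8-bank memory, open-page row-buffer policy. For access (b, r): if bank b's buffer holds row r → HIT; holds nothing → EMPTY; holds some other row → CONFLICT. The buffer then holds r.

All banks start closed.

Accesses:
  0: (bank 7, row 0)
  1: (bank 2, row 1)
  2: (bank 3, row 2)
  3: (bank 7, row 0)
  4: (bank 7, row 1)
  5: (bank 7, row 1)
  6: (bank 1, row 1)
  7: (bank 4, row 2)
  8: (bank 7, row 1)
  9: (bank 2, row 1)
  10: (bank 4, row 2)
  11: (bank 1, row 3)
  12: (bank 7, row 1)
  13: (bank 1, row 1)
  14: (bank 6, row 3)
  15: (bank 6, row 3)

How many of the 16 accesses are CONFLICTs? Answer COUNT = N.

COUNT = 3

  [0] b7 r0: no row ⇒ E
  [1] b2 r1: no row ⇒ E
  [2] b3 r2: no row ⇒ E
  [3] b7 r0: had r0 ⇒ H
  [4] b7 r1: had r0 ⇒ C
  [5] b7 r1: had r1 ⇒ H
  [6] b1 r1: no row ⇒ E
  [7] b4 r2: no row ⇒ E
  [8] b7 r1: had r1 ⇒ H
  [9] b2 r1: had r1 ⇒ H
  [10] b4 r2: had r2 ⇒ H
  [11] b1 r3: had r1 ⇒ C
  [12] b7 r1: had r1 ⇒ H
  [13] b1 r1: had r3 ⇒ C
  [14] b6 r3: no row ⇒ E
  [15] b6 r3: had r3 ⇒ H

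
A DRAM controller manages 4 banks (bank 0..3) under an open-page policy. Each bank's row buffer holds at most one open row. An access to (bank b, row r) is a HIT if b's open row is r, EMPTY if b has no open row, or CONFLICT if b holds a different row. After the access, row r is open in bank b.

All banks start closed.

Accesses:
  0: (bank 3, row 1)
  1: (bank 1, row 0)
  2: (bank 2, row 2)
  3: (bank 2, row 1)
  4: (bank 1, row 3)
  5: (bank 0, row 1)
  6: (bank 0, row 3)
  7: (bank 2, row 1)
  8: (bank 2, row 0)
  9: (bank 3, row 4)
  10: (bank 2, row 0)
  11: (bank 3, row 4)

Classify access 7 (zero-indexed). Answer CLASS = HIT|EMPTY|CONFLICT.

step 0: bank3 None->1 [EMPTY]
step 1: bank1 None->0 [EMPTY]
step 2: bank2 None->2 [EMPTY]
step 3: bank2 2->1 [CONFLICT]
step 4: bank1 0->3 [CONFLICT]
step 5: bank0 None->1 [EMPTY]
step 6: bank0 1->3 [CONFLICT]
step 7: bank2 1->1 [HIT]
step 8: bank2 1->0 [CONFLICT]
step 9: bank3 1->4 [CONFLICT]
step 10: bank2 0->0 [HIT]
step 11: bank3 4->4 [HIT]

CLASS = HIT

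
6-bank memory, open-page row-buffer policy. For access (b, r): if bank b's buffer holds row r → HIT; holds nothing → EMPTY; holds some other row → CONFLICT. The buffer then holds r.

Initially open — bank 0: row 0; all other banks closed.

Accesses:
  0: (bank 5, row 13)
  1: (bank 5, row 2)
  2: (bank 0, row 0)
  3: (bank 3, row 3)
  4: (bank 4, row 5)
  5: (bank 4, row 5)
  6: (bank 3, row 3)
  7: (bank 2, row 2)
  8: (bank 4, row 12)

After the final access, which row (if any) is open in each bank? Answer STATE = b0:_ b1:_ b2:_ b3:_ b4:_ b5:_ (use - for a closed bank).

STATE = b0:0 b1:- b2:2 b3:3 b4:12 b5:2

#0 (5,13) E
#1 (5,2) C  (was 13)
#2 (0,0) H  (was 0)
#3 (3,3) E
#4 (4,5) E
#5 (4,5) H  (was 5)
#6 (3,3) H  (was 3)
#7 (2,2) E
#8 (4,12) C  (was 5)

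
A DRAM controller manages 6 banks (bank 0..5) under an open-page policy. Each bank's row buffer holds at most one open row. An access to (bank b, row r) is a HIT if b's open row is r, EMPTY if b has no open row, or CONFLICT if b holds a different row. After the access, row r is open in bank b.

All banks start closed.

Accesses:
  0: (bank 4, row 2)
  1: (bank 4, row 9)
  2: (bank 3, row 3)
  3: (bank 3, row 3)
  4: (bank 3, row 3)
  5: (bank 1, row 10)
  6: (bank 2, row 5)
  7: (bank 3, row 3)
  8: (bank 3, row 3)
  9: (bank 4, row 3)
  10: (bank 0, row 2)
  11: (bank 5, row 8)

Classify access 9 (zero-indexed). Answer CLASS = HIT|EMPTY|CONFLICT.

CLASS = CONFLICT

#0 (4,2) E
#1 (4,9) C  (was 2)
#2 (3,3) E
#3 (3,3) H  (was 3)
#4 (3,3) H  (was 3)
#5 (1,10) E
#6 (2,5) E
#7 (3,3) H  (was 3)
#8 (3,3) H  (was 3)
#9 (4,3) C  (was 9)
#10 (0,2) E
#11 (5,8) E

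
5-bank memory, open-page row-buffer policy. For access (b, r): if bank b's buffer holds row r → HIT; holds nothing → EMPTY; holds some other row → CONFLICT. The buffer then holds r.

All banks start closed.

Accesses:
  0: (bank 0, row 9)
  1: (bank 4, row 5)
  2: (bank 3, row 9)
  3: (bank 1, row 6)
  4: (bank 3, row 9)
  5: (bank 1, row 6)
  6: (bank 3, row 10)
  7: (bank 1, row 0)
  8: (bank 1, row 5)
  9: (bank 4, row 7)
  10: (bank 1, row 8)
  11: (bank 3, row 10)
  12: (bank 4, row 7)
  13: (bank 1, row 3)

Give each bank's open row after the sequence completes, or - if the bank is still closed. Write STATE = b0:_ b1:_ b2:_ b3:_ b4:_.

0: bank 0 row 9 — prev None → EMPTY
1: bank 4 row 5 — prev None → EMPTY
2: bank 3 row 9 — prev None → EMPTY
3: bank 1 row 6 — prev None → EMPTY
4: bank 3 row 9 — prev 9 → HIT
5: bank 1 row 6 — prev 6 → HIT
6: bank 3 row 10 — prev 9 → CONFLICT
7: bank 1 row 0 — prev 6 → CONFLICT
8: bank 1 row 5 — prev 0 → CONFLICT
9: bank 4 row 7 — prev 5 → CONFLICT
10: bank 1 row 8 — prev 5 → CONFLICT
11: bank 3 row 10 — prev 10 → HIT
12: bank 4 row 7 — prev 7 → HIT
13: bank 1 row 3 — prev 8 → CONFLICT

STATE = b0:9 b1:3 b2:- b3:10 b4:7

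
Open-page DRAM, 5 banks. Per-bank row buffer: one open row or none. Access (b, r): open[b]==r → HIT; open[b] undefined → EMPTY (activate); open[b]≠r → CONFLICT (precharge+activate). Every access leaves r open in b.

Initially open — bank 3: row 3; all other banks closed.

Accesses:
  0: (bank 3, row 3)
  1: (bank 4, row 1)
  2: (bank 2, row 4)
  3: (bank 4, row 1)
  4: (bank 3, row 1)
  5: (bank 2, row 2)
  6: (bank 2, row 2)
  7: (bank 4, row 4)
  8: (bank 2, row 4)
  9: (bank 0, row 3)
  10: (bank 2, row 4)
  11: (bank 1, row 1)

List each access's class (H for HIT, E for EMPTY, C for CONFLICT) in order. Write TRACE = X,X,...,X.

TRACE = H,E,E,H,C,C,H,C,C,E,H,E

  [0] b3 r3: had r3 ⇒ H
  [1] b4 r1: no row ⇒ E
  [2] b2 r4: no row ⇒ E
  [3] b4 r1: had r1 ⇒ H
  [4] b3 r1: had r3 ⇒ C
  [5] b2 r2: had r4 ⇒ C
  [6] b2 r2: had r2 ⇒ H
  [7] b4 r4: had r1 ⇒ C
  [8] b2 r4: had r2 ⇒ C
  [9] b0 r3: no row ⇒ E
  [10] b2 r4: had r4 ⇒ H
  [11] b1 r1: no row ⇒ E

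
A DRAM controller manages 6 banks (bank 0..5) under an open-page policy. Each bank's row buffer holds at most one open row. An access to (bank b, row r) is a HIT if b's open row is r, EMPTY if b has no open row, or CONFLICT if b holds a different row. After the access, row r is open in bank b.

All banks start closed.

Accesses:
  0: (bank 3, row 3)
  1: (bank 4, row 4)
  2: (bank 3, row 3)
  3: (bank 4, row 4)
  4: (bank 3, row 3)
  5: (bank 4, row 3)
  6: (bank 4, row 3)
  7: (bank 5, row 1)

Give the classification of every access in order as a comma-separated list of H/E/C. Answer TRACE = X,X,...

TRACE = E,E,H,H,H,C,H,E

0: bank 3 row 3 — prev None → EMPTY
1: bank 4 row 4 — prev None → EMPTY
2: bank 3 row 3 — prev 3 → HIT
3: bank 4 row 4 — prev 4 → HIT
4: bank 3 row 3 — prev 3 → HIT
5: bank 4 row 3 — prev 4 → CONFLICT
6: bank 4 row 3 — prev 3 → HIT
7: bank 5 row 1 — prev None → EMPTY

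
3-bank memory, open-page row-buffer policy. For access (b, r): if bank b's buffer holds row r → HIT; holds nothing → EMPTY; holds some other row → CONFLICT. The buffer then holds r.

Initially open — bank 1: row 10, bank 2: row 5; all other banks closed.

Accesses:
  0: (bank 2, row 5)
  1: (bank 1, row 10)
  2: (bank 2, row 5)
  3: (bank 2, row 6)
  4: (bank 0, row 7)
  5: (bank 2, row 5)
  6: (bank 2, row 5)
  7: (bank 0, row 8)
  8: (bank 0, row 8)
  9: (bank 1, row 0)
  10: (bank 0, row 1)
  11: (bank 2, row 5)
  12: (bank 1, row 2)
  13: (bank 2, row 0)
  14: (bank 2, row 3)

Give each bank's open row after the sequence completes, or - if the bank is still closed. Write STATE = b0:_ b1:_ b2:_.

STATE = b0:1 b1:2 b2:3

#0 (2,5) H  (was 5)
#1 (1,10) H  (was 10)
#2 (2,5) H  (was 5)
#3 (2,6) C  (was 5)
#4 (0,7) E
#5 (2,5) C  (was 6)
#6 (2,5) H  (was 5)
#7 (0,8) C  (was 7)
#8 (0,8) H  (was 8)
#9 (1,0) C  (was 10)
#10 (0,1) C  (was 8)
#11 (2,5) H  (was 5)
#12 (1,2) C  (was 0)
#13 (2,0) C  (was 5)
#14 (2,3) C  (was 0)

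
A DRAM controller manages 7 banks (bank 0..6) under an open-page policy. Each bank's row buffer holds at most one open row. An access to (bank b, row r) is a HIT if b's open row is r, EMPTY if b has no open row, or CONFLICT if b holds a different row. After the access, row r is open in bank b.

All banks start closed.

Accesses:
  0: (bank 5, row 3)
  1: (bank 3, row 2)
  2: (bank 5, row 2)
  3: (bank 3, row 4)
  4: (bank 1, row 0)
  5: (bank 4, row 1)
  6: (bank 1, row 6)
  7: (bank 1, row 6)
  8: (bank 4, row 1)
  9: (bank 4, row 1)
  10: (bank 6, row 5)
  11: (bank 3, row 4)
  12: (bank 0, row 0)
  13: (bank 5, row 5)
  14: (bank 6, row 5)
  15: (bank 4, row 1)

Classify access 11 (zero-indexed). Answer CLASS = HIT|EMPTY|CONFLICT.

CLASS = HIT

  [0] b5 r3: no row ⇒ E
  [1] b3 r2: no row ⇒ E
  [2] b5 r2: had r3 ⇒ C
  [3] b3 r4: had r2 ⇒ C
  [4] b1 r0: no row ⇒ E
  [5] b4 r1: no row ⇒ E
  [6] b1 r6: had r0 ⇒ C
  [7] b1 r6: had r6 ⇒ H
  [8] b4 r1: had r1 ⇒ H
  [9] b4 r1: had r1 ⇒ H
  [10] b6 r5: no row ⇒ E
  [11] b3 r4: had r4 ⇒ H
  [12] b0 r0: no row ⇒ E
  [13] b5 r5: had r2 ⇒ C
  [14] b6 r5: had r5 ⇒ H
  [15] b4 r1: had r1 ⇒ H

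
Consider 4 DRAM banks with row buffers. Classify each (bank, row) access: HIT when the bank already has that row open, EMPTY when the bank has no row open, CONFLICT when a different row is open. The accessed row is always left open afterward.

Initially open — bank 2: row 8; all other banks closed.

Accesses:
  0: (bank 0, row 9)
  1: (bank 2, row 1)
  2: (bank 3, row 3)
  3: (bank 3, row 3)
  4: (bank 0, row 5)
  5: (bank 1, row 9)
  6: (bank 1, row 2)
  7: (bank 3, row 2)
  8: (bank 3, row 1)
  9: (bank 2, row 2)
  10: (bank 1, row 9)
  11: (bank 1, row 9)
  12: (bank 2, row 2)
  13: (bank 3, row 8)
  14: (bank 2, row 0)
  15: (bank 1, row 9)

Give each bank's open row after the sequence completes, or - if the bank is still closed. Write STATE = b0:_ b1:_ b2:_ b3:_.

STATE = b0:5 b1:9 b2:0 b3:8

  [0] b0 r9: no row ⇒ E
  [1] b2 r1: had r8 ⇒ C
  [2] b3 r3: no row ⇒ E
  [3] b3 r3: had r3 ⇒ H
  [4] b0 r5: had r9 ⇒ C
  [5] b1 r9: no row ⇒ E
  [6] b1 r2: had r9 ⇒ C
  [7] b3 r2: had r3 ⇒ C
  [8] b3 r1: had r2 ⇒ C
  [9] b2 r2: had r1 ⇒ C
  [10] b1 r9: had r2 ⇒ C
  [11] b1 r9: had r9 ⇒ H
  [12] b2 r2: had r2 ⇒ H
  [13] b3 r8: had r1 ⇒ C
  [14] b2 r0: had r2 ⇒ C
  [15] b1 r9: had r9 ⇒ H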